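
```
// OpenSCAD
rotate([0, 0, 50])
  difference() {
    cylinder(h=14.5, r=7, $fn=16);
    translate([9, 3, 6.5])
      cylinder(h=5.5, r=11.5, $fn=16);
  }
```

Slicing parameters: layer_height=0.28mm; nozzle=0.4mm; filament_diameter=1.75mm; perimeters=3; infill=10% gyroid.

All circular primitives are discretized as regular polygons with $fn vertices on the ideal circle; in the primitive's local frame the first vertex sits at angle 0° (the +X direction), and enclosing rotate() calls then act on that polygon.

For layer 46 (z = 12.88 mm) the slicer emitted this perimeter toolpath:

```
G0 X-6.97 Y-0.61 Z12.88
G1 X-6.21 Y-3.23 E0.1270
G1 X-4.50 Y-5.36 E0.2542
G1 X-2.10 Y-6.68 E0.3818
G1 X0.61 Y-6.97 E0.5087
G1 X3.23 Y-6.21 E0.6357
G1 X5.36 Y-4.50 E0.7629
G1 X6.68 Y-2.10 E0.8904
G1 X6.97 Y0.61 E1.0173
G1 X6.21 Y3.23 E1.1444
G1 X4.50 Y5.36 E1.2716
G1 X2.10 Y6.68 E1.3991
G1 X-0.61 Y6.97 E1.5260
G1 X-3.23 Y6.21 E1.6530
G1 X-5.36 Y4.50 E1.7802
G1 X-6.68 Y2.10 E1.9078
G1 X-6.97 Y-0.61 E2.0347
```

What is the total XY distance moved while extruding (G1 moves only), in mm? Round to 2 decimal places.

Sum the Euclidean lengths of each G1 segment: total = 43.70 mm.

43.70 mm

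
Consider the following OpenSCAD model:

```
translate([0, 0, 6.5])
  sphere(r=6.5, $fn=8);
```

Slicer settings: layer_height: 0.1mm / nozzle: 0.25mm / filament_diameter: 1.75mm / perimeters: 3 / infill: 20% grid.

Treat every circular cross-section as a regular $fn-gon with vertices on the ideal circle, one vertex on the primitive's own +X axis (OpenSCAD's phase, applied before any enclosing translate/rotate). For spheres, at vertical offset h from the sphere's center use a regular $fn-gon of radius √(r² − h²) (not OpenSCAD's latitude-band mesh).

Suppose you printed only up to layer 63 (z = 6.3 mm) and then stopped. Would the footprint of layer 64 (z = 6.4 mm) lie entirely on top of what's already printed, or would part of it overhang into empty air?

Compare the two slices. At z = 6.3: the r=6.5 sphere contributes a regular 8-gon of circumradius √(6.5²−0.2²) = 6.497 (area = (8/2)·6.497²·sin(360°/8) = 119.39 mm²). At z = 6.4: the r=6.5 sphere contributes a regular 8-gon of circumradius √(6.5²−0.1²) = 6.499 (area = (8/2)·6.499²·sin(360°/8) = 119.47 mm²). Checking containment: the cross-section at z = 6.4 is a subset of the cross-section at z = 6.3.

entirely on top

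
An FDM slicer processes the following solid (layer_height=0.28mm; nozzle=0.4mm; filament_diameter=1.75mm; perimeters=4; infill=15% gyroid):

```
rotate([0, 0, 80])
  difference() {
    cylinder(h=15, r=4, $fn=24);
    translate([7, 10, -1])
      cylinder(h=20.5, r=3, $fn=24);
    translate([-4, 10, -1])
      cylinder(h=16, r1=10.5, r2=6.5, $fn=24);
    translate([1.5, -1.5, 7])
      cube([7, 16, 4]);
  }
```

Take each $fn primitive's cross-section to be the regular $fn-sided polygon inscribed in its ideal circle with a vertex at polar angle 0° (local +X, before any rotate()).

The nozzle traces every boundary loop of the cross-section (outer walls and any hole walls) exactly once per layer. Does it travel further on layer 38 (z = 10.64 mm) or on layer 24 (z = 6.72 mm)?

layer 38 (z = 10.64 mm)

Layer 38 (z = 10.64): the cylinder: section is a regular 24-gon, circumradius r=4 (perimeter = 2·24·4.000·sin(180°/24) = 25.06 mm); the cylinder at (7, 10): section is a regular 24-gon, circumradius r=3 (perimeter = 2·24·3.000·sin(180°/24) = 18.80 mm); the cone at (-4, 10): at t=0.728 of its height the radius interpolates to r₁+(r₂−r₁)t = 7.590, giving a regular 24-gon of that circumradius (perimeter = 2·24·7.590·sin(180°/24) = 47.55 mm); the 7×16 cube at (1.5, -1.5) contributes its full rectangle (perimeter 46.00 mm); Taking the first minus the rest: starting from the r=4 cylinder, the r=3 cylinder at (7, 10) misses the remaining region (no effect); the cone at (-4, 10) partially overlaps it — only the 1.97 mm² overlap (of its 178.92 mm²) is removed, clipping the outline; the 7×16 cube at (1.5, -1.5) partially overlaps it — only the 10.17 mm² overlap (of its 112.00 mm²) is removed, clipping the outline — boundary = 26.02 mm; (rotated 80° about Z; rotation is an isometry so areas/perimeters/island counts are preserved). So its perimeter = 26.02 mm. Layer 24 (z = 6.72): the r=4 cylinder gives a regular 24-gon of circumradius 4 (constant along its height) (perimeter = 2·24·4.000·sin(180°/24) = 25.06 mm); the r=3 cylinder at (7, 10) contributes a regular 24-gon of circumradius 3 (perimeter = 2·24·3.000·sin(180°/24) = 18.80 mm); the cone at (-4, 10): at t=0.482 of its height the radius interpolates to r₁+(r₂−r₁)t = 8.570, giving a regular 24-gon of that circumradius (perimeter = 2·24·8.570·sin(180°/24) = 53.69 mm); the cube at (1.5, -1.5) is not intersected at this z (z outside [7, 11]); Subtracting the remaining from the first: starting from the r=4 cylinder, the r=3 cylinder at (7, 10) misses the remaining region (no effect); the cone at (-4, 10) partially overlaps it — only the 6.78 mm² overlap (of its 228.11 mm²) is removed, clipping the outline — boundary = 24.48 mm; (rotated 80° about Z; rotation is an isometry so areas/perimeters/island counts are preserved). So its perimeter = 24.48 mm. Layer 38 is larger (26.02 vs 24.48 mm).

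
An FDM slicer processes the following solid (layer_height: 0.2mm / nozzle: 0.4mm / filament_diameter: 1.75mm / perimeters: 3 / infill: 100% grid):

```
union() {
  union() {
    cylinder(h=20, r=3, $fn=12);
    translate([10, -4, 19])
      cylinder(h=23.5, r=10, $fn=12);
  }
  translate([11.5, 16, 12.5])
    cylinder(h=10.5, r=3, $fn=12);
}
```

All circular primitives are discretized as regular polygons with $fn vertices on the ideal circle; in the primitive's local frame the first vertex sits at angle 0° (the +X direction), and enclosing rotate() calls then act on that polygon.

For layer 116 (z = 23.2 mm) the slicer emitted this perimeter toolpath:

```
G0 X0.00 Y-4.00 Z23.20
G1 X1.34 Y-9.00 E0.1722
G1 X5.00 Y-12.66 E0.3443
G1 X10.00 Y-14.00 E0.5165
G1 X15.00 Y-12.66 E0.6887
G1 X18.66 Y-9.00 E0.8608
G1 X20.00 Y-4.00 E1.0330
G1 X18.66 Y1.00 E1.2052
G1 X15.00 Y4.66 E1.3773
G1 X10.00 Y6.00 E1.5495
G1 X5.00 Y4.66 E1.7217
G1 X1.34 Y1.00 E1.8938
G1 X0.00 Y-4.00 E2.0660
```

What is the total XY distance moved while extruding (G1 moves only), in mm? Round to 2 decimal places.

62.12 mm

Sum the Euclidean lengths of each G1 segment: total = 62.12 mm.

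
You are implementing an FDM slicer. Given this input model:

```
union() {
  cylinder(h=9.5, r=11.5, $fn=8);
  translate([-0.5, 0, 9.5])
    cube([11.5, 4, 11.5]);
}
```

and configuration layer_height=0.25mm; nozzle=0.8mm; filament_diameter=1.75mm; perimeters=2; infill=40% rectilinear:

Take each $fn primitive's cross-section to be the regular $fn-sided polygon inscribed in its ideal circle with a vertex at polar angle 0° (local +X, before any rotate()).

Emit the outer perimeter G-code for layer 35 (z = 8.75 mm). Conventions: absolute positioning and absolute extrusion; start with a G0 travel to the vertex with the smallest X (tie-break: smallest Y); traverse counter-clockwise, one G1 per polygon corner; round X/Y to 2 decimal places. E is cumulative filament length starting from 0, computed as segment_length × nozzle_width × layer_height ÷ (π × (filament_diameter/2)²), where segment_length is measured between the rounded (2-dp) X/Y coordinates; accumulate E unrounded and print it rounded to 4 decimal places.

G0 X-11.50 Y0.00 Z8.75
G1 X-8.13 Y-8.13 E0.7318
G1 X0.00 Y-11.50 E1.4636
G1 X8.13 Y-8.13 E2.1954
G1 X11.50 Y0.00 E2.9272
G1 X8.13 Y8.13 E3.6589
G1 X0.00 Y11.50 E4.3907
G1 X-8.13 Y8.13 E5.1225
G1 X-11.50 Y0.00 E5.8543

At z = 8.75 mm: the r=11.5 cylinder gives a regular 8-gon of circumradius 11.5 (constant along its height); the cube at (-0.5, 0) is absent (z outside [9.5, 21]); Combining (union): only the r=11.5 cylinder is present, so the union is just that shape — 1 connected region. The outline is a single polygon with 8 vertices. Extrusion per mm of travel: 0.8 × 0.25 / (π × 0.875²) = 0.083150. Accumulating E over each segment gives final E = 5.8543.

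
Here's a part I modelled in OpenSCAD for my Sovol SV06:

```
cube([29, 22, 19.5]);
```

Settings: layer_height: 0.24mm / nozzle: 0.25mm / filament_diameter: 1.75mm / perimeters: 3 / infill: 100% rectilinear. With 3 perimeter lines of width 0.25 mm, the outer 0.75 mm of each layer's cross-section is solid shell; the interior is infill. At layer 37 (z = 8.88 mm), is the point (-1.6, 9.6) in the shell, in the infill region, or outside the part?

outside

At z = 8.88 mm: the cube (footprint 29×22) is included at this height. Overall, the cross-section is a single solid region. The nearest boundary edge runs (0.00, 22.00)→(0.00, 0.00); distance from the point to it = 1.60 mm. The point is not inside any of the regions above, so it lies outside the cross-section (1.60 mm from the nearest boundary).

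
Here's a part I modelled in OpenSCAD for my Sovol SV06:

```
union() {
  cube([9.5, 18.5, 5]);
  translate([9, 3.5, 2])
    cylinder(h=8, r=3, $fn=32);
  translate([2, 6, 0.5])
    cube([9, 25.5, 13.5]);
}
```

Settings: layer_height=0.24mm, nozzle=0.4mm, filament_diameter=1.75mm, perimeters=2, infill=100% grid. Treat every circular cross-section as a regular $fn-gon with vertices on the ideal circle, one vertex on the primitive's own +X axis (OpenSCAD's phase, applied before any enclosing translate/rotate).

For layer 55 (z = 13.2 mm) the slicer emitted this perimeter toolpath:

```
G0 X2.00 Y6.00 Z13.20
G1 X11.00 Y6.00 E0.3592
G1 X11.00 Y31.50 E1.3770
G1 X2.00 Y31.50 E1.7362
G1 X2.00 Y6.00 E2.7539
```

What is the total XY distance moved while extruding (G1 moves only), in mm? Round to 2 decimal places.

Sum the Euclidean lengths of each G1 segment: total = 69.00 mm.

69.00 mm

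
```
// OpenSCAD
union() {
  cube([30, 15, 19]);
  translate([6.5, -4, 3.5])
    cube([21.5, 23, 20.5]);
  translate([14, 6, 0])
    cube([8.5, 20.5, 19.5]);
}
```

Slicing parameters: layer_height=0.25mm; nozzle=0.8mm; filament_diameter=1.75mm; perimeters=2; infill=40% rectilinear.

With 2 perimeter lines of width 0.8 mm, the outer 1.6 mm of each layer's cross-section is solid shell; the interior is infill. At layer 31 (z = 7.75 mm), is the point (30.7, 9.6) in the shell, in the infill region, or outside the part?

outside

At z = 7.75 mm: the 30×15 cube contributes its full rectangle; the cube at (6.5, -4) (footprint 21.5×23) is included at this height; the cube at (14, 6) (footprint 8.5×20.5) is included at this height; Taking the union: the regions partially overlap (shared area 433.00 mm²), so overlapping operands fuse into one piece — 1 connected region. Overall, the cross-section is a single solid region. The nearest boundary edge runs (30.00, 15.00)→(30.00, 0.00); distance from the point to it = 0.70 mm. The point is not inside any of the regions above, so it lies outside the cross-section (0.70 mm from the nearest boundary).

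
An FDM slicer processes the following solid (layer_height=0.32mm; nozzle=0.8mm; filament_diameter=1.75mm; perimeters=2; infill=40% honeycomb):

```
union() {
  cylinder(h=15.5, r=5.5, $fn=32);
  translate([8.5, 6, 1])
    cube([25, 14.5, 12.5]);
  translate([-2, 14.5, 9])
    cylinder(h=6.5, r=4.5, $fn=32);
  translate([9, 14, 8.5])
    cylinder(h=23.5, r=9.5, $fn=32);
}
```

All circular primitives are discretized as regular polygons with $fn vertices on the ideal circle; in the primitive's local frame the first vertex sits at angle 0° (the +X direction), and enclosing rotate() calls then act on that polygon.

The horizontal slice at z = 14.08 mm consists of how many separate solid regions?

At z = 14.08 mm: the cylinder: section is a regular 32-gon, circumradius r=5.5; the cube at (8.5, 6) does not reach this height (z outside [1, 13.5]); the cylinder at (-2, 14.5): section is a regular 32-gon, circumradius r=4.5; the r=9.5 cylinder at (9, 14) contributes a regular 32-gon of circumradius 9.5; Taking the union: the regions partially overlap (shared area 15.69 mm²), so overlapping operands fuse into one piece — 2 connected regions. The result has 2 disconnected regions.

2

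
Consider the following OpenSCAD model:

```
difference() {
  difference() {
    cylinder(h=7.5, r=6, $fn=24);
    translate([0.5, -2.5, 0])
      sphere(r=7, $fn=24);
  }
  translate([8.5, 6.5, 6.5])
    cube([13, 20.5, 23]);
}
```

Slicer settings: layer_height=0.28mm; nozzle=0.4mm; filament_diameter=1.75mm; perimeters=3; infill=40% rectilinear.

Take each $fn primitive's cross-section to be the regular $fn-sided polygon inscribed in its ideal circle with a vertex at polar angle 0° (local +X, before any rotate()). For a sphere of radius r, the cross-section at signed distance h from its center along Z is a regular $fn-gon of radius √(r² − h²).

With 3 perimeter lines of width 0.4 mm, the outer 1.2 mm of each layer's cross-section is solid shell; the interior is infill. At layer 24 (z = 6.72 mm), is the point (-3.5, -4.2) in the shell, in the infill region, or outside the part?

At z = 6.72 mm: the cylinder: section is a regular 24-gon, circumradius r=6; the sphere at (0.5, -2.5): section is a regular 24-gon, circumradius = √(r²−h²) = √(7²−6.72²) = 1.960; Taking the first minus the rest: starting from the r=6 cylinder, the r=7 sphere at (0.5, -2.5) lies wholly inside it (removes its full 11.93 mm² and its 12.28 mm outline becomes a hole wall) — 1 connected region with 1 hole; the 13×20.5 cube at (8.5, 6.5) contributes its full rectangle; Subtracting the remaining from the first: starting from that combined region, the 13×20.5 cube at (8.5, 6.5) misses the remaining region (no effect) — 1 connected region with 1 hole. Overall, the cross-section is one region with 1 hole. The nearest boundary edge runs (-3.00, -5.20)→(-4.24, -4.24); distance from the point to it = 0.49 mm. The point is inside the cross-section, 0.49 mm from the nearest boundary — within the 1.2 mm shell band (3 × 0.4).

shell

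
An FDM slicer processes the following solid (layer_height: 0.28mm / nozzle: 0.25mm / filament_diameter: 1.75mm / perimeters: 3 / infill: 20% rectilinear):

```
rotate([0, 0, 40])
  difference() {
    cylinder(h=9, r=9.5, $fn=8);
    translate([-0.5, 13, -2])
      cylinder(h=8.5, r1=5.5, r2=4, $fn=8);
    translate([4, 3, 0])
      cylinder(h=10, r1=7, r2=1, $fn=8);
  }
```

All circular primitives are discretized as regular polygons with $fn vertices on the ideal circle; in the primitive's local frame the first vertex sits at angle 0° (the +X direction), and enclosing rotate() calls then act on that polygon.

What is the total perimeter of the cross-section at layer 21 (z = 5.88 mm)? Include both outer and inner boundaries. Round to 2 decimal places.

At z = 5.88 mm: the cylinder: section is a regular 8-gon, circumradius r=9.5 (perimeter = 2·8·9.500·sin(180°/8) = 58.17 mm); the cone at (-0.5, 13): at t=0.927 of its height the radius interpolates to r₁+(r₂−r₁)t = 4.109, giving a regular 8-gon of that circumradius (perimeter = 2·8·4.109·sin(180°/8) = 25.16 mm); the cone at (4, 3) (r1=7→r2=1) has section circumradius 3.472 here — a regular 8-gon (perimeter = 2·8·3.472·sin(180°/8) = 21.26 mm); Taking the first minus the rest: starting from the r=9.5 cylinder, the cone at (-0.5, 13) partially overlaps it — only the 0.40 mm² overlap (of its 47.76 mm²) is removed, clipping the outline; the cone at (4, 3) lies wholly inside it (removes its full 34.10 mm² and its 21.26 mm outline becomes a hole wall) — boundary (outer + 1 inner loop) = 79.43 mm; (whole slice rotated 40° about Z — lengths, areas and connectivity unchanged). Overall, the cross-section is one region with 1 hole. Total boundary length (outer + inner) = 79.43 mm.

79.43 mm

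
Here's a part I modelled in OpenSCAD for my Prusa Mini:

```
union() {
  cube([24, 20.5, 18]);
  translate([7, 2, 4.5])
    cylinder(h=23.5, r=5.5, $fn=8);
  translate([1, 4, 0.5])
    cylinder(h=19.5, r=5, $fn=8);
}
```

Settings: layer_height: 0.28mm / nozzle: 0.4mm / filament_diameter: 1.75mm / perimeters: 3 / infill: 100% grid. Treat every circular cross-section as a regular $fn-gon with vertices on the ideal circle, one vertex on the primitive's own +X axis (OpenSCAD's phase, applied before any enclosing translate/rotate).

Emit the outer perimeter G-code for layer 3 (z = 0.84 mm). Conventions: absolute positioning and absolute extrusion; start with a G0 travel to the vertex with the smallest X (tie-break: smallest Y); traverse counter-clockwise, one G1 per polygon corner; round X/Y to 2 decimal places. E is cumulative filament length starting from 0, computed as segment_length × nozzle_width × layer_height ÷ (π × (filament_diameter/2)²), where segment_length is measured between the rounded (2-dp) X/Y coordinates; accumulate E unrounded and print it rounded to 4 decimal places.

G0 X-4.00 Y4.00 Z0.84
G1 X-2.54 Y0.46 E0.1783
G1 X1.00 Y-1.00 E0.3566
G1 X3.41 Y0.00 E0.4781
G1 X24.00 Y0.00 E1.4369
G1 X24.00 Y20.50 E2.3914
G1 X0.00 Y20.50 E3.5090
G1 X0.00 Y8.59 E4.0636
G1 X-2.54 Y7.54 E4.1915
G1 X-4.00 Y4.00 E4.3698

At z = 0.84 mm: the 24×20.5 cube contributes its full rectangle; the cylinder at (7, 2) is absent (z outside [4.5, 28]); the r=5 cylinder at (1, 4) contributes a regular 8-gon of circumradius 5; Taking the union: the regions partially overlap (shared area 42.94 mm²), so overlapping operands fuse into one piece — 1 connected region. The outline is a single polygon with 9 vertices. Extrusion per mm of travel: 0.4 × 0.28 / (π × 0.875²) = 0.046564. Accumulating E over each segment gives final E = 4.3698.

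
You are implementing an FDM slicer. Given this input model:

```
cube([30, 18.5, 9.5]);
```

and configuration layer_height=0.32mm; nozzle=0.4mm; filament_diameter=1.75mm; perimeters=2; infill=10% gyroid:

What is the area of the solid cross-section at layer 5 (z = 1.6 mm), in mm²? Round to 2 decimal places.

555.00 mm²

At z = 1.6 mm: the cube (footprint 30×18.5) is included at this height (area 555.00 mm²). Overall, the cross-section is a single solid region. Net area = 555.00 mm².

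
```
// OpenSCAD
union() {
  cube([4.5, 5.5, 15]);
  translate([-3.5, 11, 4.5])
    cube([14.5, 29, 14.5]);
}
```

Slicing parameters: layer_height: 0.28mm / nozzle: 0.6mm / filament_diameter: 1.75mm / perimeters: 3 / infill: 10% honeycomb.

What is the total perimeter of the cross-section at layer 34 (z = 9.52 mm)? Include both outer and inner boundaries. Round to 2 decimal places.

107.00 mm

At z = 9.52 mm: the cube is present — its section is the full 4.5×5.5 rectangle (perimeter 20.00 mm); the cube at (-3.5, 11) is present — its section is the full 14.5×29 rectangle (perimeter 87.00 mm); Taking the union: the 2 present regions are separate (no shared area or edge), so areas and boundary lengths simply add and each stays a separate island — boundary = 107.00 mm. Overall, the cross-section has 2 separate islands. Total boundary length (outer) = 107.00 mm.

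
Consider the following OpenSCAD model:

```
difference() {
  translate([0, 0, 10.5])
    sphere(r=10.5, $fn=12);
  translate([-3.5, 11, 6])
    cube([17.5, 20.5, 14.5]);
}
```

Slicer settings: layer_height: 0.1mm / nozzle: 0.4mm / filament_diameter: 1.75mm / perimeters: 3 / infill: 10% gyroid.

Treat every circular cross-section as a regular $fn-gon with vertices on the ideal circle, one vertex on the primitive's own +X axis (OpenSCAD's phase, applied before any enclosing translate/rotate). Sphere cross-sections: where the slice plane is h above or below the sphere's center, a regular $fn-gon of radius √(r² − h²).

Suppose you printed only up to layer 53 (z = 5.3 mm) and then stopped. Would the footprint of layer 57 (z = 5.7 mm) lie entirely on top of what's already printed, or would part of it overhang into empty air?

Compare the two slices. At z = 5.3: the r=10.5 sphere contributes a regular 12-gon of circumradius √(10.5²−5.2²) = 9.122 (area = (12/2)·9.122²·sin(360°/12) = 249.63 mm²); the cube at (-3.5, 11) is not intersected at this z (z outside [6, 20.5]); After the difference (first − rest): none of the subtracted shapes is present at this height, so the r=10.5 sphere is unchanged — area = 249.63 mm². At z = 5.7: the sphere: section is a regular 12-gon, circumradius = √(r²−h²) = √(10.5²−4.8²) = 9.339 (area = (12/2)·9.339²·sin(360°/12) = 261.63 mm²); the cube at (-3.5, 11) is absent (z outside [6, 20.5]); After the difference (first − rest): none of the subtracted shapes is present at this height, so the r=10.5 sphere is unchanged — area = 261.63 mm². Checking containment: at z = 5.7 the cross-section extends beyond the z = 5.3 cross-section by about 12.00 mm².

part overhangs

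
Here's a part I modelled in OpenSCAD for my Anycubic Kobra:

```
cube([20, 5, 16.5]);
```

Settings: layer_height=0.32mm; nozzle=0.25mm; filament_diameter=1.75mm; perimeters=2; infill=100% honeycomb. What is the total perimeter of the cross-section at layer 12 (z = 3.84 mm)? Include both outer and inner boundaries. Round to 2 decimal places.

50.00 mm

At z = 3.84 mm: the cube is present — its section is the full 20×5 rectangle (perimeter 50.00 mm). Overall, the cross-section is a single solid region. Total boundary length (outer) = 50.00 mm.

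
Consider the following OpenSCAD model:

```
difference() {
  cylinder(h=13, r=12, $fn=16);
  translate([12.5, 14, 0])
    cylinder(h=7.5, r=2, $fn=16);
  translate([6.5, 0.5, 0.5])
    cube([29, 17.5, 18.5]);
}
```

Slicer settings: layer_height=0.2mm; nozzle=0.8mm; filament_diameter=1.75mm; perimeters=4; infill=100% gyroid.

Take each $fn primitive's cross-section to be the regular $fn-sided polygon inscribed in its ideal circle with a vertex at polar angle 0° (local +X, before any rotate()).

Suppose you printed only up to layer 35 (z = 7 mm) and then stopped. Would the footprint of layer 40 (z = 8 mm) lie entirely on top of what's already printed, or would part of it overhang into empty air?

entirely on top

Compare the two slices. At z = 7: the r=12 cylinder contributes a regular 16-gon of circumradius 12 (area = (16/2)·12.000²·sin(360°/16) = 440.85 mm²); the r=2 cylinder at (12.5, 14) contributes a regular 16-gon of circumradius 2 (area = (16/2)·2.000²·sin(360°/16) = 12.25 mm²); the cube at (6.5, 0.5) (footprint 29×17.5) is included at this height (area 507.50 mm²); Taking the first minus the rest: starting from the r=12 cylinder (440.85 mm²), the r=2 cylinder at (12.5, 14) misses the remaining region (no effect); the 29×17.5 cube at (6.5, 0.5) partially overlaps it — only the 34.54 mm² overlap (of its 507.50 mm²) is removed, clipping the outline — area = 406.31 mm². At z = 8: the cylinder: section is a regular 16-gon, circumradius r=12 (area = (16/2)·12.000²·sin(360°/16) = 440.85 mm²); the cylinder at (12.5, 14) does not reach this height (z outside [0, 7.5]); the cube at (6.5, 0.5) is present — its section is the full 29×17.5 rectangle (area 507.50 mm²); Taking the first minus the rest: starting from the r=12 cylinder (440.85 mm²), the 29×17.5 cube at (6.5, 0.5) partially overlaps it — only the 34.54 mm² overlap (of its 507.50 mm²) is removed, clipping the outline — area = 406.31 mm². Checking containment: the cross-section at z = 8 is a subset of the cross-section at z = 7.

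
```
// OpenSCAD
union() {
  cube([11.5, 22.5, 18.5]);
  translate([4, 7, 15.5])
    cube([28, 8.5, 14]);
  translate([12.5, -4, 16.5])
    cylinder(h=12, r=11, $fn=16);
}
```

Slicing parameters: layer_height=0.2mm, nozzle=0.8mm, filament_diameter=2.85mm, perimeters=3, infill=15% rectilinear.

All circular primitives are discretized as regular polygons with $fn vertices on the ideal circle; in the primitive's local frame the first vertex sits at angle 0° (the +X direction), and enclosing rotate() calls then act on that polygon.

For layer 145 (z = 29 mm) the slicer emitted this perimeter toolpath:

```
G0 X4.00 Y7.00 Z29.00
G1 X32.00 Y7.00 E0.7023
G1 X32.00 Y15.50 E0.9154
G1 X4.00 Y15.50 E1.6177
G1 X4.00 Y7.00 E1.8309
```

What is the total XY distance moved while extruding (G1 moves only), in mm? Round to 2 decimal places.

73.00 mm

Sum the Euclidean lengths of each G1 segment: total = 73.00 mm.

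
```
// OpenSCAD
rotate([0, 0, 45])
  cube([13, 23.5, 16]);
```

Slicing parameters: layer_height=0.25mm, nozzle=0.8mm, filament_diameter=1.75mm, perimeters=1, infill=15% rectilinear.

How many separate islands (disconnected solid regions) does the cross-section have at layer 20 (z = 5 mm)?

1

At z = 5 mm: the 13×23.5 cube contributes its full rectangle; (whole slice rotated 45° about Z — lengths, areas and connectivity unchanged). Overall, the cross-section is a single solid region. Island count = 1.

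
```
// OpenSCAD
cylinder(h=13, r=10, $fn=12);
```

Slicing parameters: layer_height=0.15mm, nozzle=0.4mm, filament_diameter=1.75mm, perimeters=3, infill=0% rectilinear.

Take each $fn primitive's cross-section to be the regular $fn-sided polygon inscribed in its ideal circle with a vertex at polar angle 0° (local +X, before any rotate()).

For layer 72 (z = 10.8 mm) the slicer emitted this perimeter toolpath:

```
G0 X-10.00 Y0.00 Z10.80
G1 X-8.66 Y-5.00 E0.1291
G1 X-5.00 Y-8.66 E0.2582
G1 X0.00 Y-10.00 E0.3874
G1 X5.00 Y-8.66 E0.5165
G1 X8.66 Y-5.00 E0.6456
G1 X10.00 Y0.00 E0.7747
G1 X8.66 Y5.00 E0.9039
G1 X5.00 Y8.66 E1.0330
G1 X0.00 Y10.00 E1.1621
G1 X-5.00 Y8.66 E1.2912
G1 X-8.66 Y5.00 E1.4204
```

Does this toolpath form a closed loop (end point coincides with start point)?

Start point (G0): (-10.00, 0.00). End point (last G1): the path does not return to the start — open.

no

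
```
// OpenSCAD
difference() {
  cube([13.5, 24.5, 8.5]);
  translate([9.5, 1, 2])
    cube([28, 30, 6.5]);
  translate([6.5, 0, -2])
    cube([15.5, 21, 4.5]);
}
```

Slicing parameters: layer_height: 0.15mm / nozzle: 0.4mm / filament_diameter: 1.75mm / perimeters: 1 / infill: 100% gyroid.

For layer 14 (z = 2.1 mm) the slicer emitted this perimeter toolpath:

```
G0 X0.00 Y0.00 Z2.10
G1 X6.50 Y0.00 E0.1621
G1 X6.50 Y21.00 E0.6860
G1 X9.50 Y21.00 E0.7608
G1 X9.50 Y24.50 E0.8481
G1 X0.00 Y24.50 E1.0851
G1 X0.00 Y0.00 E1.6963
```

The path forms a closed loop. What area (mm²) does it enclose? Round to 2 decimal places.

Apply the shoelace formula to the sequence of (X, Y) vertices; enclosed area = 169.75 mm².

169.75 mm²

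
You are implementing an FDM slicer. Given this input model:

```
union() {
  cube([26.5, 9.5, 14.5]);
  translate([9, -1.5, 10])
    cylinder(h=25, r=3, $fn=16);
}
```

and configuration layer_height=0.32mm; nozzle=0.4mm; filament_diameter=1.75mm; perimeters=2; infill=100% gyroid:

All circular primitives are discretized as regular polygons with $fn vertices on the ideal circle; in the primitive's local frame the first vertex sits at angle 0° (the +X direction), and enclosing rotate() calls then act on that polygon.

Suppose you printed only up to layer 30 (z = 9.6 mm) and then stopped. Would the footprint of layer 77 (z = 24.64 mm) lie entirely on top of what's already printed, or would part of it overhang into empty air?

part overhangs

Compare the two slices. At z = 9.6: the cube is present — its section is the full 26.5×9.5 rectangle (area 251.75 mm²); the cylinder at (9, -1.5) does not reach this height (z outside [10, 35]); Merging all regions: only the 26.5×9.5 cube is present, so the union is just that shape — area = 251.75 mm². At z = 24.64: the cube is not intersected at this z (z outside [0, 14.5]); the cylinder at (9, -1.5): section is a regular 16-gon, circumradius r=3 (area = (16/2)·3.000²·sin(360°/16) = 27.55 mm²); Taking the union: only the r=3 cylinder at (9, -1.5) is present, so the union is just that shape — area = 27.55 mm². Checking containment: at z = 24.64 the cross-section extends beyond the z = 9.6 cross-section by about 22.27 mm².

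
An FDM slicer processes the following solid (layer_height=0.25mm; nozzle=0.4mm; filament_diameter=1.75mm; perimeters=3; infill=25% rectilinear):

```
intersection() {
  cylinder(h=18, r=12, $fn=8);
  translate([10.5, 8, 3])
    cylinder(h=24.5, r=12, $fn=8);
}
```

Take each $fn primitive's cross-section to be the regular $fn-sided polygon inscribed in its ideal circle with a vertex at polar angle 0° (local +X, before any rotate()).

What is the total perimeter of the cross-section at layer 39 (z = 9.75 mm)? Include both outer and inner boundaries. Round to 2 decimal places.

44.99 mm

At z = 9.75 mm: the r=12 cylinder gives a regular 8-gon of circumradius 12 (constant along its height) (perimeter = 2·8·12.000·sin(180°/8) = 73.48 mm); the r=12 cylinder at (10.5, 8) contributes a regular 8-gon of circumradius 12 (perimeter = 2·8·12.000·sin(180°/8) = 73.48 mm); After intersecting: the r=12 cylinder at (10.5, 8) partially overlaps the r=12 cylinder; clipping to the common part keeps 125.03 mm² — boundary = 44.99 mm. Overall, the cross-section is a single solid region. Total boundary length (outer) = 44.99 mm.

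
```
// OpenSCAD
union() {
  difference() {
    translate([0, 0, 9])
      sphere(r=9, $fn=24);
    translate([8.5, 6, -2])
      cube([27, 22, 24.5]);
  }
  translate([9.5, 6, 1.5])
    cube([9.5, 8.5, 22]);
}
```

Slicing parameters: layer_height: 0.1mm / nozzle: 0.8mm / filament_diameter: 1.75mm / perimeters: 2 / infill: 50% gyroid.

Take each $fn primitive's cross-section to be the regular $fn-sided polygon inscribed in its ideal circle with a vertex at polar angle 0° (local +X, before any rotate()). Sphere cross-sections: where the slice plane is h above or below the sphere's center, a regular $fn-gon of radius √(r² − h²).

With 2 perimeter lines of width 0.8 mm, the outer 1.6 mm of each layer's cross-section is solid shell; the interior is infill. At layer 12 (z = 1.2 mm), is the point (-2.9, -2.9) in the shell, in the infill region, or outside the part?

shell

At z = 1.2 mm: the r=9 sphere slices to a regular 24-gon of circumradius 4.490 (√(r²−h²) with h=7.8 from center); the 27×22 cube at (8.5, 6) contributes its full rectangle; Taking the first minus the rest: starting from the r=9 sphere, the 27×22 cube at (8.5, 6) misses the remaining region (no effect) — 1 connected region; the cube at (9.5, 6) is absent (z outside [1.5, 23.5]); Taking the union: only the result so far is present, so the union is just that shape — 1 connected region. Overall, the cross-section is a single solid region. The nearest boundary edge runs (-2.24, -3.89)→(-3.17, -3.17); distance from the point to it = 0.39 mm. The point is inside the cross-section, 0.39 mm from the nearest boundary — within the 1.6 mm shell band (2 × 0.8).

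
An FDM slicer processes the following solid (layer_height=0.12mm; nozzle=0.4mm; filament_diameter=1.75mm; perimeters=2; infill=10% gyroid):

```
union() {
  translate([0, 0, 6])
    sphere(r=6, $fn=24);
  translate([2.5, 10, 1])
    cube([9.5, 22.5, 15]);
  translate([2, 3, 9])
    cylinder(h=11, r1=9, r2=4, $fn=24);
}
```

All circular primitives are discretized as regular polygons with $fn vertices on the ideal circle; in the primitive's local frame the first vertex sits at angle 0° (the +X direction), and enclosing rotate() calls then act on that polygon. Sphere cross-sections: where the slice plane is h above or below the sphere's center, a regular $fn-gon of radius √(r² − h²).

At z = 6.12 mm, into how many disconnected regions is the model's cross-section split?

2

At z = 6.12 mm: the sphere: section is a regular 24-gon, circumradius = √(r²−h²) = √(6²−0.12²) = 5.999; the cube at (2.5, 10) is present — its section is the full 9.5×22.5 rectangle; the cone at (2, 3) does not reach this height (z outside [9, 20]); Merging all regions: the 2 present regions are separate (no shared area or edge), so areas and boundary lengths simply add and each stays a separate island — 2 connected regions. The result has 2 disconnected regions.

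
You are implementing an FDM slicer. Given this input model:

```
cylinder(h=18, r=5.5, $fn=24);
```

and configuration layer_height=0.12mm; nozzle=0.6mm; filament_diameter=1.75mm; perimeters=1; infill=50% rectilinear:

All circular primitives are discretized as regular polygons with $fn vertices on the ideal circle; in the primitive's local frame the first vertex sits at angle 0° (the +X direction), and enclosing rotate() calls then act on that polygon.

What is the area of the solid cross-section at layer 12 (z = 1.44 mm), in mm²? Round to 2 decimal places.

At z = 1.44 mm: the cylinder: section is a regular 24-gon, circumradius r=5.5 (area = (24/2)·5.500²·sin(360°/24) = 93.95 mm²). Overall, the cross-section is a single solid region. Net area = 93.95 mm².

93.95 mm²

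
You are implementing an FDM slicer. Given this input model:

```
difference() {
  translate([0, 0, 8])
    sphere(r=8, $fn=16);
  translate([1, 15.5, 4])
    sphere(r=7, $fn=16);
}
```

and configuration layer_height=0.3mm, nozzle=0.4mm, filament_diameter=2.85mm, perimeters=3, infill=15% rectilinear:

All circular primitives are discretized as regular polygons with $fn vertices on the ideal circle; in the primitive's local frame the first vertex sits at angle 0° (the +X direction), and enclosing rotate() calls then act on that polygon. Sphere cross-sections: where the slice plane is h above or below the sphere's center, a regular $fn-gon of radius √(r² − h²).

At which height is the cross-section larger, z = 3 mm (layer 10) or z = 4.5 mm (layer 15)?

Layer 10 (z = 3): the r=8 sphere slices to a regular 16-gon of circumradius 6.245 (√(r²−h²) with h=5 from center) (area = (16/2)·6.245²·sin(360°/16) = 119.40 mm²); the sphere at (1, 15.5): section is a regular 16-gon, circumradius = √(r²−h²) = √(7²−1²) = 6.928 (area = (16/2)·6.928²·sin(360°/16) = 146.95 mm²); Subtracting the remaining from the first: starting from the r=8 sphere (119.40 mm²), the r=7 sphere at (1, 15.5) misses the remaining region (no effect) — area = 119.40 mm². So its area = 119.40 mm². Layer 15 (z = 4.5): the sphere: section is a regular 16-gon, circumradius = √(r²−h²) = √(8²−3.5²) = 7.194 (area = (16/2)·7.194²·sin(360°/16) = 158.43 mm²); the r=7 sphere at (1, 15.5) slices to a regular 16-gon of circumradius 6.982 (√(r²−h²) with h=0.5 from center) (area = (16/2)·6.982²·sin(360°/16) = 149.25 mm²); After the difference (first − rest): starting from the r=8 sphere (158.43 mm²), the r=7 sphere at (1, 15.5) misses the remaining region (no effect) — area = 158.43 mm². So its area = 158.43 mm². Layer 15 is larger (158.43 vs 119.40 mm²).

layer 15 (z = 4.5 mm)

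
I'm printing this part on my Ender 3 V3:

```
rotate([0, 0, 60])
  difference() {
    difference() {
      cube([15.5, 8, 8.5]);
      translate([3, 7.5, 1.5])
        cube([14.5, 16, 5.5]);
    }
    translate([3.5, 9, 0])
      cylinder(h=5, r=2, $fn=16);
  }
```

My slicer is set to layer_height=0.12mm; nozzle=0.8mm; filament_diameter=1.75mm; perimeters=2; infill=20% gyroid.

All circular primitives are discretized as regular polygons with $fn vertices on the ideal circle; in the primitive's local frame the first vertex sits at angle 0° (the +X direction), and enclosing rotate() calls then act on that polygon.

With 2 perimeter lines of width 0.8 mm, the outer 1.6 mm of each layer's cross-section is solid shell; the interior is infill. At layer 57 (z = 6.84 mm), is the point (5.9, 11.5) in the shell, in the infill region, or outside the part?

At z = 6.84 mm: the cube (footprint 15.5×8) is included at this height; the cube at (3, 7.5) is present — its section is the full 14.5×16 rectangle; Subtracting the remaining from the first: starting from the 15.5×8 cube, the 14.5×16 cube at (3, 7.5) partially overlaps it — only the 6.25 mm² overlap (of its 232.00 mm²) is removed, clipping the outline — 1 connected region; the cylinder at (3.5, 9) does not reach this height (z outside [0, 5]); Subtracting the remaining from the first: none of the subtracted shapes is present at this height, so the result so far is unchanged — 1 connected region; (whole slice rotated 60° about Z — lengths, areas and connectivity unchanged). Overall, the cross-section is a single solid region. Undo the 60° rotation: the query point maps to (12.909, 0.640) in the un-rotated model frame. The nearest boundary edge runs (15.50, 0.00)→(0.00, 0.00); distance from the point to it = 0.64 mm. The point is inside the cross-section, 0.64 mm from the nearest boundary — within the 1.6 mm shell band (2 × 0.8).

shell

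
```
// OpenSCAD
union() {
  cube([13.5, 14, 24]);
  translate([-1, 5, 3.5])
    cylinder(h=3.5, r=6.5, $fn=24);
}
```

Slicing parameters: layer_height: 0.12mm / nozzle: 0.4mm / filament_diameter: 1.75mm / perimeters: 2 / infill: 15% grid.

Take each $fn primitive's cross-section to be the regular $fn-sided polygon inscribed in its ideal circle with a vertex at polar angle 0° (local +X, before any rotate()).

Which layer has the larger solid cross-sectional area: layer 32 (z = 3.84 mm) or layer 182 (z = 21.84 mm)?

Layer 32 (z = 3.84): the 13.5×14 cube contributes its full rectangle (area 189.00 mm²); the r=6.5 cylinder at (-1, 5) gives a regular 24-gon of circumradius 6.5 (constant along its height) (area = (24/2)·6.500²·sin(360°/24) = 131.22 mm²); Combining (union): the regions partially overlap — summed areas 320.22 mm² minus the doubly-counted overlap 50.09 mm² gives 270.14 mm² — area = 270.14 mm². So its area = 270.14 mm². Layer 182 (z = 21.84): the cube (footprint 13.5×14) is included at this height (area 189.00 mm²); the cylinder at (-1, 5) is not intersected at this z (z outside [3.5, 7]); Merging all regions: only the 13.5×14 cube is present, so the union is just that shape — area = 189.00 mm². So its area = 189.00 mm². Layer 32 is larger (270.14 vs 189.00 mm²).

layer 32 (z = 3.84 mm)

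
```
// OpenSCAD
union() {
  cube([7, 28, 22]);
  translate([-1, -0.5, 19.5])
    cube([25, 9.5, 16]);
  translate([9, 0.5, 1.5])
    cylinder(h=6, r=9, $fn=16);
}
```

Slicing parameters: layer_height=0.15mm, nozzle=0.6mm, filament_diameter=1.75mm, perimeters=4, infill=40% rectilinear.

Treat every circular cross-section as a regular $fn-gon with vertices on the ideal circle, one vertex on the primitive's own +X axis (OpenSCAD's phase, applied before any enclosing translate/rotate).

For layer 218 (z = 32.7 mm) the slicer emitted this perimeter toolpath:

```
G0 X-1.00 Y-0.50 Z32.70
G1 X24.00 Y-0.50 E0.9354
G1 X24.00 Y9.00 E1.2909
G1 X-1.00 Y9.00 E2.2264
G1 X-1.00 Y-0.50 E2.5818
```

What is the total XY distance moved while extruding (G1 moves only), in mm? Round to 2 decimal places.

Sum the Euclidean lengths of each G1 segment: total = 69.00 mm.

69.00 mm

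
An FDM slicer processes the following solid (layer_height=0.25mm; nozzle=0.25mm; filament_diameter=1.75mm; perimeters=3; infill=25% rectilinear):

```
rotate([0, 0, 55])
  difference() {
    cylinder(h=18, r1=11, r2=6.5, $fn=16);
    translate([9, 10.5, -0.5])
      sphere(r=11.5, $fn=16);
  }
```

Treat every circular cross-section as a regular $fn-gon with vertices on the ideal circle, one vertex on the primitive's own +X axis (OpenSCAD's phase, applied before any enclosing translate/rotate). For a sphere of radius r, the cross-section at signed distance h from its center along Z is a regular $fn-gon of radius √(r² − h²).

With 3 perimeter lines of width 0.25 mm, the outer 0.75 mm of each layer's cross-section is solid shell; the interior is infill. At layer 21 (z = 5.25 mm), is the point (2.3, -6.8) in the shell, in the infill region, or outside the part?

infill

At z = 5.25 mm: the cone contributes a regular 16-gon of circumradius 9.688 (interpolated between r1=11 and r2=6.5 at t=0.292); the sphere at (9, 10.5): section is a regular 16-gon, circumradius = √(r²−h²) = √(11.5²−5.75²) = 9.959; After the difference (first − rest): starting from the cone, the r=11.5 sphere at (9, 10.5) partially overlaps it — only the 52.09 mm² overlap (of its 303.66 mm²) is removed, clipping the outline — 1 connected region; (whole slice rotated 55° about Z — lengths, areas and connectivity unchanged). Overall, the cross-section is a single solid region. Undo the 55° rotation: the query point maps to (-4.251, -5.784) in the un-rotated model frame. The nearest boundary edge runs (-3.71, -8.95)→(-6.85, -6.85); distance from the point to it = 2.33 mm. The point is inside the cross-section and 2.33 mm from the nearest boundary — more than the 0.75 mm shell width (3 × 0.25), so it's in the infill interior.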